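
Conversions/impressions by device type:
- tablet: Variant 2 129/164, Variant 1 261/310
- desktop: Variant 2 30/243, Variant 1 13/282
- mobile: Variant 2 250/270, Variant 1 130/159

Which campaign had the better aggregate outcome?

Tablet: Variant 2 129/164 = 78.7%, Variant 1 261/310 = 84.2% → Variant 1
Desktop: Variant 2 30/243 = 12.3%, Variant 1 13/282 = 4.6% → Variant 2
Mobile: Variant 2 250/270 = 92.6%, Variant 1 130/159 = 81.8% → Variant 2
Overall: Variant 2 409/677 = 60.4%, Variant 1 404/751 = 53.8% → Variant 2
(Neither sweeps every device group, but Variant 2 has the higher pooled rate.)

Variant 2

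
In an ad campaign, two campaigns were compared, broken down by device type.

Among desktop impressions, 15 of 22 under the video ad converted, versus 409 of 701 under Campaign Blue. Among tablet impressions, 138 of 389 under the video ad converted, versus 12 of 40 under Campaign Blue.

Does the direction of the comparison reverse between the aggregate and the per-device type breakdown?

Desktop: the video ad 15/22 = 68.2%, Campaign Blue 409/701 = 58.3% → the video ad
Tablet: the video ad 138/389 = 35.5%, Campaign Blue 12/40 = 30.0% → the video ad
Overall: the video ad 153/411 = 37.2%, Campaign Blue 421/741 = 56.8% → Campaign Blue
The video ad wins each device group but Campaign Blue wins overall — the comparison reverses. The video ad's impressions skew toward tablet, which has a lower base rate.

Yes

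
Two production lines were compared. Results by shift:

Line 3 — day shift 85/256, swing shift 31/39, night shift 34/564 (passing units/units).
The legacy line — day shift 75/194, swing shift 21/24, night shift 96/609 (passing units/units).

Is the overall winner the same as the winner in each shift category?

Day shift: Line 3 85/256 = 33.2%, the legacy line 75/194 = 38.7% → the legacy line
Swing shift: Line 3 31/39 = 79.5%, the legacy line 21/24 = 87.5% → the legacy line
Night shift: Line 3 34/564 = 6.0%, the legacy line 96/609 = 15.8% → the legacy line
Overall: Line 3 150/859 = 17.5%, the legacy line 192/827 = 23.2% → the legacy line
The legacy line wins overall and in every shift group — no reversal.

Yes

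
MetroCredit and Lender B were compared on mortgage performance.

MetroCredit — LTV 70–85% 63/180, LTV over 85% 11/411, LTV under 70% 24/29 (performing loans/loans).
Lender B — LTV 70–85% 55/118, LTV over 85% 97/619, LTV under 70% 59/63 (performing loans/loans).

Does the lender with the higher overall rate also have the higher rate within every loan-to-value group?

LTV 70–85%: MetroCredit 63/180 = 35.0%, Lender B 55/118 = 46.6% → Lender B
LTV over 85%: MetroCredit 11/411 = 2.7%, Lender B 97/619 = 15.7% → Lender B
LTV under 70%: MetroCredit 24/29 = 82.8%, Lender B 59/63 = 93.7% → Lender B
Overall: MetroCredit 98/620 = 15.8%, Lender B 211/800 = 26.4% → Lender B
Lender B wins overall and in every loan-to-value group — no reversal.

Yes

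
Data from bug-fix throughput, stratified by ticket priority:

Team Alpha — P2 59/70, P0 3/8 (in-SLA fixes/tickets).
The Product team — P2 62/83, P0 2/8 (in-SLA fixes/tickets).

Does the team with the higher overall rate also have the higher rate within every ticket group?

Yes

P2: Team Alpha 59/70 = 84.3%, the Product team 62/83 = 74.7% → Team Alpha
P0: Team Alpha 3/8 = 37.5%, the Product team 2/8 = 25.0% → Team Alpha
Overall: Team Alpha 62/78 = 79.5%, the Product team 64/91 = 70.3% → Team Alpha
Team Alpha wins overall and in every ticket group — no reversal.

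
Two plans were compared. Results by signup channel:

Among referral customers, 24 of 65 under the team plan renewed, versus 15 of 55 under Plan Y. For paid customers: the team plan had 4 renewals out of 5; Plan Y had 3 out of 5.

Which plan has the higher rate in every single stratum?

Referral: the team plan 24/65 = 36.9%, Plan Y 15/55 = 27.3% → the team plan
Paid: the team plan 4/5 = 80.0%, Plan Y 3/5 = 60.0% → the team plan
The team plan has the higher rate in both groups.

the team plan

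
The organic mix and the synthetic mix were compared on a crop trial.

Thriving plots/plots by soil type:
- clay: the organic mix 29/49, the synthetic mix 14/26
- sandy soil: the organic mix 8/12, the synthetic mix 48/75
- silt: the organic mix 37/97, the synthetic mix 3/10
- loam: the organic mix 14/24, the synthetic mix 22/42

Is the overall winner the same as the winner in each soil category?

No

Clay: the organic mix 29/49 = 59.2%, the synthetic mix 14/26 = 53.8% → the organic mix
Sandy soil: the organic mix 8/12 = 66.7%, the synthetic mix 48/75 = 64.0% → the organic mix
Silt: the organic mix 37/97 = 38.1%, the synthetic mix 3/10 = 30.0% → the organic mix
Loam: the organic mix 14/24 = 58.3%, the synthetic mix 22/42 = 52.4% → the organic mix
Overall: the organic mix 88/182 = 48.4%, the synthetic mix 87/153 = 56.9% → the synthetic mix
The organic mix wins each soil group but the synthetic mix wins overall — the comparison reverses. The organic mix's plots skew toward silt, which has a lower base rate.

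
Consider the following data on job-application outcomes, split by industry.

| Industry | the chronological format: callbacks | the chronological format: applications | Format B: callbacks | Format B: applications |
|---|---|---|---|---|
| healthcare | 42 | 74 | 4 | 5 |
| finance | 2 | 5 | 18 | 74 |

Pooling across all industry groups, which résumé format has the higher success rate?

the chronological format

Healthcare: the chronological format 42/74 = 56.8%, Format B 4/5 = 80.0% → Format B
Finance: the chronological format 2/5 = 40.0%, Format B 18/74 = 24.3% → the chronological format
Overall: the chronological format 44/79 = 55.7%, Format B 22/79 = 27.8% → the chronological format
(Neither sweeps every industry group, but the chronological format has the higher pooled rate.)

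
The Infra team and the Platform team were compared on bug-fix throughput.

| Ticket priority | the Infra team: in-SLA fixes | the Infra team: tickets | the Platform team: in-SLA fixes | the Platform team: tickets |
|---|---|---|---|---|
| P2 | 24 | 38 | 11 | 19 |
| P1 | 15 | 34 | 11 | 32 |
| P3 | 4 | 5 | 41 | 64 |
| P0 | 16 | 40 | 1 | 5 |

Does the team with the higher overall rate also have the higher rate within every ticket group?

P2: the Infra team 24/38 = 63.2%, the Platform team 11/19 = 57.9% → the Infra team
P1: the Infra team 15/34 = 44.1%, the Platform team 11/32 = 34.4% → the Infra team
P3: the Infra team 4/5 = 80.0%, the Platform team 41/64 = 64.1% → the Infra team
P0: the Infra team 16/40 = 40.0%, the Platform team 1/5 = 20.0% → the Infra team
Overall: the Infra team 59/117 = 50.4%, the Platform team 64/120 = 53.3% → the Platform team
The Infra team wins each ticket group but the Platform team wins overall — the comparison reverses. The Infra team's tickets skew toward P0, which has a lower base rate.

No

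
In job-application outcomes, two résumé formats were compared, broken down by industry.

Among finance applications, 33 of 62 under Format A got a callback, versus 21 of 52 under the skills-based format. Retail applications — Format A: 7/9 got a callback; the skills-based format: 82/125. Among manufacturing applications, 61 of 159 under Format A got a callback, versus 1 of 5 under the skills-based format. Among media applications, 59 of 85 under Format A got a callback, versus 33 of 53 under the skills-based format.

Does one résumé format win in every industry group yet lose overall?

Yes

Finance: Format A 33/62 = 53.2%, the skills-based format 21/52 = 40.4% → Format A
Retail: Format A 7/9 = 77.8%, the skills-based format 82/125 = 65.6% → Format A
Manufacturing: Format A 61/159 = 38.4%, the skills-based format 1/5 = 20.0% → Format A
Media: Format A 59/85 = 69.4%, the skills-based format 33/53 = 62.3% → Format A
Overall: Format A 160/315 = 50.8%, the skills-based format 137/235 = 58.3% → the skills-based format
Format A wins each industry group but the skills-based format wins overall — the comparison reverses. Format A's applications skew toward manufacturing, which has a lower base rate.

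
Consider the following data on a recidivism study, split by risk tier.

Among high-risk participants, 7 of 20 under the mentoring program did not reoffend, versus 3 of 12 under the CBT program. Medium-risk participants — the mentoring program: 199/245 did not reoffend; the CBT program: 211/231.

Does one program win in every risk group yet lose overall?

High-risk: the mentoring program 7/20 = 35.0%, the CBT program 3/12 = 25.0% → the mentoring program
Medium-risk: the mentoring program 199/245 = 81.2%, the CBT program 211/231 = 91.3% → the CBT program
Overall: the mentoring program 206/265 = 77.7%, the CBT program 214/243 = 88.1% → the CBT program
Neither sweeps: the mentoring program wins 1 of 2 groups, the CBT program wins 1. The CBT program wins overall but not every group — no Simpson reversal.

No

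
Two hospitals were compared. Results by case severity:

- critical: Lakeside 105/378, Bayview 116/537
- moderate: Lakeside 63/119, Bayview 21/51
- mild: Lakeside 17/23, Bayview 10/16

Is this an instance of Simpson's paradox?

Critical: Lakeside 105/378 = 27.8%, Bayview 116/537 = 21.6% → Lakeside
Moderate: Lakeside 63/119 = 52.9%, Bayview 21/51 = 41.2% → Lakeside
Mild: Lakeside 17/23 = 73.9%, Bayview 10/16 = 62.5% → Lakeside
Overall: Lakeside 185/520 = 35.6%, Bayview 147/604 = 24.3% → Lakeside
Lakeside wins overall and in every case group — no reversal.

No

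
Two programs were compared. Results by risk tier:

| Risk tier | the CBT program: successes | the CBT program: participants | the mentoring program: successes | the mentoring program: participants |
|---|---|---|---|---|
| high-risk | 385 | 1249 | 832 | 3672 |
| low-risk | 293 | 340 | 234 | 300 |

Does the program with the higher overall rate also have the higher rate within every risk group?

High-risk: the CBT program 385/1249 = 30.8%, the mentoring program 832/3672 = 22.7% → the CBT program
Low-risk: the CBT program 293/340 = 86.2%, the mentoring program 234/300 = 78.0% → the CBT program
Overall: the CBT program 678/1589 = 42.7%, the mentoring program 1066/3972 = 26.8% → the CBT program
The CBT program wins overall and in every risk group — no reversal.

Yes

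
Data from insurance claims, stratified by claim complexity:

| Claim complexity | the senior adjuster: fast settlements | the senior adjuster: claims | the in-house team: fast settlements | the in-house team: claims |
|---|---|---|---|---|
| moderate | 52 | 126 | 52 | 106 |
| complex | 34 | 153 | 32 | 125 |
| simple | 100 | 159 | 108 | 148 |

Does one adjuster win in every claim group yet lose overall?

Moderate: the senior adjuster 52/126 = 41.3%, the in-house team 52/106 = 49.1% → the in-house team
Complex: the senior adjuster 34/153 = 22.2%, the in-house team 32/125 = 25.6% → the in-house team
Simple: the senior adjuster 100/159 = 62.9%, the in-house team 108/148 = 73.0% → the in-house team
Overall: the senior adjuster 186/438 = 42.5%, the in-house team 192/379 = 50.7% → the in-house team
The in-house team wins overall and in every claim group — no reversal.

No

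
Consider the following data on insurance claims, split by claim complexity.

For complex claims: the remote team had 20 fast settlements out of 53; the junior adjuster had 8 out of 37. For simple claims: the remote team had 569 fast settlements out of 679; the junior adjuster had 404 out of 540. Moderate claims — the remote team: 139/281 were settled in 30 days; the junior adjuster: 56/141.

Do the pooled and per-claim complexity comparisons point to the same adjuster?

Complex: the remote team 20/53 = 37.7%, the junior adjuster 8/37 = 21.6% → the remote team
Simple: the remote team 569/679 = 83.8%, the junior adjuster 404/540 = 74.8% → the remote team
Moderate: the remote team 139/281 = 49.5%, the junior adjuster 56/141 = 39.7% → the remote team
Overall: the remote team 728/1013 = 71.9%, the junior adjuster 468/718 = 65.2% → the remote team
The remote team wins overall and in every claim group — no reversal.

Yes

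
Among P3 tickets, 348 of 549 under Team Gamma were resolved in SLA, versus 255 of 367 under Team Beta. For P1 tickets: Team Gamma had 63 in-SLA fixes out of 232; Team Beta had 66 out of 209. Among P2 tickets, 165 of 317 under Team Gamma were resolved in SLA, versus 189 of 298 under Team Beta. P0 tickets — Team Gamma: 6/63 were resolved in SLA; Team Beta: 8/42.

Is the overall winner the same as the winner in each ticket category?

P3: Team Gamma 348/549 = 63.4%, Team Beta 255/367 = 69.5% → Team Beta
P1: Team Gamma 63/232 = 27.2%, Team Beta 66/209 = 31.6% → Team Beta
P2: Team Gamma 165/317 = 52.1%, Team Beta 189/298 = 63.4% → Team Beta
P0: Team Gamma 6/63 = 9.5%, Team Beta 8/42 = 19.0% → Team Beta
Overall: Team Gamma 582/1161 = 50.1%, Team Beta 518/916 = 56.6% → Team Beta
Team Beta wins overall and in every ticket group — no reversal.

Yes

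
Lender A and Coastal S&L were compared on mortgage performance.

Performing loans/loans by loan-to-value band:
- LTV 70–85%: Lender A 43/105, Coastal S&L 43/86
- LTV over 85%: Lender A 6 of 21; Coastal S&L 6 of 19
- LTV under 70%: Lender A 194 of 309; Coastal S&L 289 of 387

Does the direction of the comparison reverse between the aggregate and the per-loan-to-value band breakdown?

No

LTV 70–85%: Lender A 43/105 = 41.0%, Coastal S&L 43/86 = 50.0% → Coastal S&L
LTV over 85%: Lender A 6/21 = 28.6%, Coastal S&L 6/19 = 31.6% → Coastal S&L
LTV under 70%: Lender A 194/309 = 62.8%, Coastal S&L 289/387 = 74.7% → Coastal S&L
Overall: Lender A 243/435 = 55.9%, Coastal S&L 338/492 = 68.7% → Coastal S&L
Coastal S&L wins overall and in every loan-to-value group — no reversal.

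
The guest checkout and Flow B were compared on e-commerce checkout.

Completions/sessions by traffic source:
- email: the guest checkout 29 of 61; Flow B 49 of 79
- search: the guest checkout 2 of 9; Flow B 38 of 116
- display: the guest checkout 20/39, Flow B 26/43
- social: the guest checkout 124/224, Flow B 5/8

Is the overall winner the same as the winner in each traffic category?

Email: the guest checkout 29/61 = 47.5%, Flow B 49/79 = 62.0% → Flow B
Search: the guest checkout 2/9 = 22.2%, Flow B 38/116 = 32.8% → Flow B
Display: the guest checkout 20/39 = 51.3%, Flow B 26/43 = 60.5% → Flow B
Social: the guest checkout 124/224 = 55.4%, Flow B 5/8 = 62.5% → Flow B
Overall: the guest checkout 175/333 = 52.6%, Flow B 118/246 = 48.0% → the guest checkout
Flow B wins each traffic group but the guest checkout wins overall — the comparison reverses. Flow B's sessions skew toward search, which has a lower base rate.

No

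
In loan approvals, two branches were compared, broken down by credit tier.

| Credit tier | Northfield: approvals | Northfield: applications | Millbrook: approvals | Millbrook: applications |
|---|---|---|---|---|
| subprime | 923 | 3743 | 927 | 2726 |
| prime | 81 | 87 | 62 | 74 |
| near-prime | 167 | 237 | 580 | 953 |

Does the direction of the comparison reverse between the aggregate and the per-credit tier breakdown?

Subprime: Northfield 923/3743 = 24.7%, Millbrook 927/2726 = 34.0% → Millbrook
Prime: Northfield 81/87 = 93.1%, Millbrook 62/74 = 83.8% → Northfield
Near-prime: Northfield 167/237 = 70.5%, Millbrook 580/953 = 60.9% → Northfield
Overall: Northfield 1171/4067 = 28.8%, Millbrook 1569/3753 = 41.8% → Millbrook
Neither sweeps: Northfield wins 2 of 3 groups, Millbrook wins 1. Millbrook wins overall but not every group — no Simpson reversal.

No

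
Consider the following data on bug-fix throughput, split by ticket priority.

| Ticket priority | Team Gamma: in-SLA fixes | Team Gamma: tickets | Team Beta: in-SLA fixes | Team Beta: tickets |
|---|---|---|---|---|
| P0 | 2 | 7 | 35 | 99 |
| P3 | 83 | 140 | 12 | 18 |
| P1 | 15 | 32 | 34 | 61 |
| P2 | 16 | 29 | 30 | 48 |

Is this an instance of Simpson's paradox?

Yes

P0: Team Gamma 2/7 = 28.6%, Team Beta 35/99 = 35.4% → Team Beta
P3: Team Gamma 83/140 = 59.3%, Team Beta 12/18 = 66.7% → Team Beta
P1: Team Gamma 15/32 = 46.9%, Team Beta 34/61 = 55.7% → Team Beta
P2: Team Gamma 16/29 = 55.2%, Team Beta 30/48 = 62.5% → Team Beta
Overall: Team Gamma 116/208 = 55.8%, Team Beta 111/226 = 49.1% → Team Gamma
Team Beta wins each ticket group but Team Gamma wins overall — the comparison reverses. Team Beta's tickets skew toward P0, which has a lower base rate.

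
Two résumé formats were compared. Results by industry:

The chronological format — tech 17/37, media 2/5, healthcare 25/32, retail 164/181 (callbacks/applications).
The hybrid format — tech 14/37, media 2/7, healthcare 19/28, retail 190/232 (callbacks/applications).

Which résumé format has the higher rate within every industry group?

the chronological format

Tech: the chronological format 17/37 = 45.9%, the hybrid format 14/37 = 37.8% → the chronological format
Media: the chronological format 2/5 = 40.0%, the hybrid format 2/7 = 28.6% → the chronological format
Healthcare: the chronological format 25/32 = 78.1%, the hybrid format 19/28 = 67.9% → the chronological format
Retail: the chronological format 164/181 = 90.6%, the hybrid format 190/232 = 81.9% → the chronological format
The chronological format has the higher rate in all 4 groups.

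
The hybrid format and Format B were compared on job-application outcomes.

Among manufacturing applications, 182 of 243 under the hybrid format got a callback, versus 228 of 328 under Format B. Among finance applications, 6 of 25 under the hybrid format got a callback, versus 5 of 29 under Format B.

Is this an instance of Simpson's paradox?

Manufacturing: the hybrid format 182/243 = 74.9%, Format B 228/328 = 69.5% → the hybrid format
Finance: the hybrid format 6/25 = 24.0%, Format B 5/29 = 17.2% → the hybrid format
Overall: the hybrid format 188/268 = 70.1%, Format B 233/357 = 65.3% → the hybrid format
The hybrid format wins overall and in every industry group — no reversal.

No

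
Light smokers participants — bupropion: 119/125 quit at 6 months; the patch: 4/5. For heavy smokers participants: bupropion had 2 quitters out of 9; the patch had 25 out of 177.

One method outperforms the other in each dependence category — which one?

Light smokers: bupropion 119/125 = 95.2%, the patch 4/5 = 80.0% → bupropion
Heavy smokers: bupropion 2/9 = 22.2%, the patch 25/177 = 14.1% → bupropion
Bupropion has the higher rate in both groups.

bupropion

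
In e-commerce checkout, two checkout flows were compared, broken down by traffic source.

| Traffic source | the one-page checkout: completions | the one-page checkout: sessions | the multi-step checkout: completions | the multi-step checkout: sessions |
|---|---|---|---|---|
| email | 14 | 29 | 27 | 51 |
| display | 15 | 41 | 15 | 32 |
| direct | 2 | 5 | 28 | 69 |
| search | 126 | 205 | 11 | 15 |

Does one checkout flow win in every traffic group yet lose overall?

Email: the one-page checkout 14/29 = 48.3%, the multi-step checkout 27/51 = 52.9% → the multi-step checkout
Display: the one-page checkout 15/41 = 36.6%, the multi-step checkout 15/32 = 46.9% → the multi-step checkout
Direct: the one-page checkout 2/5 = 40.0%, the multi-step checkout 28/69 = 40.6% → the multi-step checkout
Search: the one-page checkout 126/205 = 61.5%, the multi-step checkout 11/15 = 73.3% → the multi-step checkout
Overall: the one-page checkout 157/280 = 56.1%, the multi-step checkout 81/167 = 48.5% → the one-page checkout
The multi-step checkout wins each traffic group but the one-page checkout wins overall — the comparison reverses. The multi-step checkout's sessions skew toward direct, which has a lower base rate.

Yes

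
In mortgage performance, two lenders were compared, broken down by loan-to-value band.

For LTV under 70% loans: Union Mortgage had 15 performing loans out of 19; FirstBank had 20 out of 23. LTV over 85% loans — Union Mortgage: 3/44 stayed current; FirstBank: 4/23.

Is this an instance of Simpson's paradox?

LTV under 70%: Union Mortgage 15/19 = 78.9%, FirstBank 20/23 = 87.0% → FirstBank
LTV over 85%: Union Mortgage 3/44 = 6.8%, FirstBank 4/23 = 17.4% → FirstBank
Overall: Union Mortgage 18/63 = 28.6%, FirstBank 24/46 = 52.2% → FirstBank
FirstBank wins overall and in every loan-to-value group — no reversal.

No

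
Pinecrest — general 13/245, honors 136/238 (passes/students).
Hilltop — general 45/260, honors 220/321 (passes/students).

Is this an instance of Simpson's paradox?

No

General: Pinecrest 13/245 = 5.3%, Hilltop 45/260 = 17.3% → Hilltop
Honors: Pinecrest 136/238 = 57.1%, Hilltop 220/321 = 68.5% → Hilltop
Overall: Pinecrest 149/483 = 30.8%, Hilltop 265/581 = 45.6% → Hilltop
Hilltop wins overall and in every student group — no reversal.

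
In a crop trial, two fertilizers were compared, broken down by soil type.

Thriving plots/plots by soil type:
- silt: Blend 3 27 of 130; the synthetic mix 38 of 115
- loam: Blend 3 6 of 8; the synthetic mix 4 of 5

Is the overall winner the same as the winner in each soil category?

Silt: Blend 3 27/130 = 20.8%, the synthetic mix 38/115 = 33.0% → the synthetic mix
Loam: Blend 3 6/8 = 75.0%, the synthetic mix 4/5 = 80.0% → the synthetic mix
Overall: Blend 3 33/138 = 23.9%, the synthetic mix 42/120 = 35.0% → the synthetic mix
The synthetic mix wins overall and in every soil group — no reversal.

Yes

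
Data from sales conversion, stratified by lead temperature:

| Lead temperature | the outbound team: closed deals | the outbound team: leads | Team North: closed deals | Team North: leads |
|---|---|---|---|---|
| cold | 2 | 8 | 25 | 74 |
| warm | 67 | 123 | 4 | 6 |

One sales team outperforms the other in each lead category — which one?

Cold: the outbound team 2/8 = 25.0%, Team North 25/74 = 33.8% → Team North
Warm: the outbound team 67/123 = 54.5%, Team North 4/6 = 66.7% → Team North
Team North has the higher rate in both groups.

Team North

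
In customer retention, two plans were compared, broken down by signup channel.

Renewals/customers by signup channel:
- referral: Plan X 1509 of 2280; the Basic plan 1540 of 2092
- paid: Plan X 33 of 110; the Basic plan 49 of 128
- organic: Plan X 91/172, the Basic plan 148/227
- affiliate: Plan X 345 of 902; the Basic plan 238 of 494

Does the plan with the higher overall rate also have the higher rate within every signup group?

Yes

Referral: Plan X 1509/2280 = 66.2%, the Basic plan 1540/2092 = 73.6% → the Basic plan
Paid: Plan X 33/110 = 30.0%, the Basic plan 49/128 = 38.3% → the Basic plan
Organic: Plan X 91/172 = 52.9%, the Basic plan 148/227 = 65.2% → the Basic plan
Affiliate: Plan X 345/902 = 38.2%, the Basic plan 238/494 = 48.2% → the Basic plan
Overall: Plan X 1978/3464 = 57.1%, the Basic plan 1975/2941 = 67.2% → the Basic plan
The Basic plan wins overall and in every signup group — no reversal.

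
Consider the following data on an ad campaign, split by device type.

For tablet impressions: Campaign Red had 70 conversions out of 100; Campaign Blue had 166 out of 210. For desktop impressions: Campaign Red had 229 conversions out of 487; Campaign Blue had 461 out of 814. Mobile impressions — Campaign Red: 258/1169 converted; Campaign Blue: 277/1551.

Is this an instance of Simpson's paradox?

Tablet: Campaign Red 70/100 = 70.0%, Campaign Blue 166/210 = 79.0% → Campaign Blue
Desktop: Campaign Red 229/487 = 47.0%, Campaign Blue 461/814 = 56.6% → Campaign Blue
Mobile: Campaign Red 258/1169 = 22.1%, Campaign Blue 277/1551 = 17.9% → Campaign Red
Overall: Campaign Red 557/1756 = 31.7%, Campaign Blue 904/2575 = 35.1% → Campaign Blue
Neither sweeps: Campaign Red wins 1 of 3 groups, Campaign Blue wins 2. Campaign Blue wins overall but not every group — no Simpson reversal.

No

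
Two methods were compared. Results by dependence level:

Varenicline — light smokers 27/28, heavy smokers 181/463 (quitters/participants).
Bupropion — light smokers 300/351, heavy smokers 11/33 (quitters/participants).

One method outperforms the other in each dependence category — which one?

varenicline

Light smokers: varenicline 27/28 = 96.4%, bupropion 300/351 = 85.5% → varenicline
Heavy smokers: varenicline 181/463 = 39.1%, bupropion 11/33 = 33.3% → varenicline
Varenicline has the higher rate in both groups.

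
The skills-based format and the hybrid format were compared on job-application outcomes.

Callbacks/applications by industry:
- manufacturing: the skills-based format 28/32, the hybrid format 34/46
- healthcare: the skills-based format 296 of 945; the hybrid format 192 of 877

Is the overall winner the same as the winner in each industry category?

Manufacturing: the skills-based format 28/32 = 87.5%, the hybrid format 34/46 = 73.9% → the skills-based format
Healthcare: the skills-based format 296/945 = 31.3%, the hybrid format 192/877 = 21.9% → the skills-based format
Overall: the skills-based format 324/977 = 33.2%, the hybrid format 226/923 = 24.5% → the skills-based format
The skills-based format wins overall and in every industry group — no reversal.

Yes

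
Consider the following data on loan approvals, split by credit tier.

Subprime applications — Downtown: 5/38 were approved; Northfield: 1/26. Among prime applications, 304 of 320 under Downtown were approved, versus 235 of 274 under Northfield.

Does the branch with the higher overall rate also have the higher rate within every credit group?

Subprime: Downtown 5/38 = 13.2%, Northfield 1/26 = 3.8% → Downtown
Prime: Downtown 304/320 = 95.0%, Northfield 235/274 = 85.8% → Downtown
Overall: Downtown 309/358 = 86.3%, Northfield 236/300 = 78.7% → Downtown
Downtown wins overall and in every credit group — no reversal.

Yes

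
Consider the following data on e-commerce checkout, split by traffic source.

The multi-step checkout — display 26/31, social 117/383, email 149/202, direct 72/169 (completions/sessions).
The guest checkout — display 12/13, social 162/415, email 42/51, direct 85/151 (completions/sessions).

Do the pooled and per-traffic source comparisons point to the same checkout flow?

Display: the multi-step checkout 26/31 = 83.9%, the guest checkout 12/13 = 92.3% → the guest checkout
Social: the multi-step checkout 117/383 = 30.5%, the guest checkout 162/415 = 39.0% → the guest checkout
Email: the multi-step checkout 149/202 = 73.8%, the guest checkout 42/51 = 82.4% → the guest checkout
Direct: the multi-step checkout 72/169 = 42.6%, the guest checkout 85/151 = 56.3% → the guest checkout
Overall: the multi-step checkout 364/785 = 46.4%, the guest checkout 301/630 = 47.8% → the guest checkout
The guest checkout wins overall and in every traffic group — no reversal.

Yes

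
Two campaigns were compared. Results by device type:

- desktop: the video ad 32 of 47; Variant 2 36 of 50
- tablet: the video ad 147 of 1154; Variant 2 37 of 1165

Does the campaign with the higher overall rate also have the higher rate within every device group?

No

Desktop: the video ad 32/47 = 68.1%, Variant 2 36/50 = 72.0% → Variant 2
Tablet: the video ad 147/1154 = 12.7%, Variant 2 37/1165 = 3.2% → the video ad
Overall: the video ad 179/1201 = 14.9%, Variant 2 73/1215 = 6.0% → the video ad
Neither sweeps: the video ad wins 1 of 2 groups, Variant 2 wins 1. The video ad wins overall but not every group — no Simpson reversal.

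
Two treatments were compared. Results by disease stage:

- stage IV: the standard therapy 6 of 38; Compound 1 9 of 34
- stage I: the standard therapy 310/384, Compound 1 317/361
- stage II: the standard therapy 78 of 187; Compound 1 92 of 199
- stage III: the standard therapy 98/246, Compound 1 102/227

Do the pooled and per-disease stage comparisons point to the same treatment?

Stage IV: the standard therapy 6/38 = 15.8%, Compound 1 9/34 = 26.5% → Compound 1
Stage I: the standard therapy 310/384 = 80.7%, Compound 1 317/361 = 87.8% → Compound 1
Stage II: the standard therapy 78/187 = 41.7%, Compound 1 92/199 = 46.2% → Compound 1
Stage III: the standard therapy 98/246 = 39.8%, Compound 1 102/227 = 44.9% → Compound 1
Overall: the standard therapy 492/855 = 57.5%, Compound 1 520/821 = 63.3% → Compound 1
Compound 1 wins overall and in every disease group — no reversal.

Yes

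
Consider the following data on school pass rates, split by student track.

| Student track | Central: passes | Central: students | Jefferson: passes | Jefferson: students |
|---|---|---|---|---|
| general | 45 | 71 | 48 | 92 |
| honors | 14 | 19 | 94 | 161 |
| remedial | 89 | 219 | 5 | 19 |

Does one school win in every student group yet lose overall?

Yes

General: Central 45/71 = 63.4%, Jefferson 48/92 = 52.2% → Central
Honors: Central 14/19 = 73.7%, Jefferson 94/161 = 58.4% → Central
Remedial: Central 89/219 = 40.6%, Jefferson 5/19 = 26.3% → Central
Overall: Central 148/309 = 47.9%, Jefferson 147/272 = 54.0% → Jefferson
Central wins each student group but Jefferson wins overall — the comparison reverses. Central's students skew toward remedial, which has a lower base rate.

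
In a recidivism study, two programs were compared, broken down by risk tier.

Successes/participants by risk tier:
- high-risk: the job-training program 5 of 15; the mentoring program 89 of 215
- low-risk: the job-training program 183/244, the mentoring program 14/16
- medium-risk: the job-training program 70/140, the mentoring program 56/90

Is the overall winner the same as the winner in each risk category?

No

High-risk: the job-training program 5/15 = 33.3%, the mentoring program 89/215 = 41.4% → the mentoring program
Low-risk: the job-training program 183/244 = 75.0%, the mentoring program 14/16 = 87.5% → the mentoring program
Medium-risk: the job-training program 70/140 = 50.0%, the mentoring program 56/90 = 62.2% → the mentoring program
Overall: the job-training program 258/399 = 64.7%, the mentoring program 159/321 = 49.5% → the job-training program
The mentoring program wins each risk group but the job-training program wins overall — the comparison reverses. The mentoring program's participants skew toward high-risk, which has a lower base rate.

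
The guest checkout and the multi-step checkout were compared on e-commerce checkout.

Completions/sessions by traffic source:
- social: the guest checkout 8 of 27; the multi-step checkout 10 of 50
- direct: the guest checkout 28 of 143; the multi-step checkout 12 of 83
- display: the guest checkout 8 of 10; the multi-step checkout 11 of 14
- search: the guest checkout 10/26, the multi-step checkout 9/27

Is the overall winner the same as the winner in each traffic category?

Yes

Social: the guest checkout 8/27 = 29.6%, the multi-step checkout 10/50 = 20.0% → the guest checkout
Direct: the guest checkout 28/143 = 19.6%, the multi-step checkout 12/83 = 14.5% → the guest checkout
Display: the guest checkout 8/10 = 80.0%, the multi-step checkout 11/14 = 78.6% → the guest checkout
Search: the guest checkout 10/26 = 38.5%, the multi-step checkout 9/27 = 33.3% → the guest checkout
Overall: the guest checkout 54/206 = 26.2%, the multi-step checkout 42/174 = 24.1% → the guest checkout
The guest checkout wins overall and in every traffic group — no reversal.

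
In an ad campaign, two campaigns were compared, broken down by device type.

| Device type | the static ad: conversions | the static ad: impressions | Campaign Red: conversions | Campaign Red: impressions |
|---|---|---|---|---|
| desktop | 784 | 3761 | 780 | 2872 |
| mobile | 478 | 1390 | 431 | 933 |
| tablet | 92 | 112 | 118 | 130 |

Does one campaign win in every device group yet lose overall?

Desktop: the static ad 784/3761 = 20.8%, Campaign Red 780/2872 = 27.2% → Campaign Red
Mobile: the static ad 478/1390 = 34.4%, Campaign Red 431/933 = 46.2% → Campaign Red
Tablet: the static ad 92/112 = 82.1%, Campaign Red 118/130 = 90.8% → Campaign Red
Overall: the static ad 1354/5263 = 25.7%, Campaign Red 1329/3935 = 33.8% → Campaign Red
Campaign Red wins overall and in every device group — no reversal.

No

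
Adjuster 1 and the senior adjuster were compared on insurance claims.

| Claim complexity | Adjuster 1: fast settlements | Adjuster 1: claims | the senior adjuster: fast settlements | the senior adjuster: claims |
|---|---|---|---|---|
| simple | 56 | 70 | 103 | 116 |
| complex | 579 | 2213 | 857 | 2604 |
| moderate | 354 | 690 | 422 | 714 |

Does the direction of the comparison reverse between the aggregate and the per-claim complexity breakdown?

Simple: Adjuster 1 56/70 = 80.0%, the senior adjuster 103/116 = 88.8% → the senior adjuster
Complex: Adjuster 1 579/2213 = 26.2%, the senior adjuster 857/2604 = 32.9% → the senior adjuster
Moderate: Adjuster 1 354/690 = 51.3%, the senior adjuster 422/714 = 59.1% → the senior adjuster
Overall: Adjuster 1 989/2973 = 33.3%, the senior adjuster 1382/3434 = 40.2% → the senior adjuster
The senior adjuster wins overall and in every claim group — no reversal.

No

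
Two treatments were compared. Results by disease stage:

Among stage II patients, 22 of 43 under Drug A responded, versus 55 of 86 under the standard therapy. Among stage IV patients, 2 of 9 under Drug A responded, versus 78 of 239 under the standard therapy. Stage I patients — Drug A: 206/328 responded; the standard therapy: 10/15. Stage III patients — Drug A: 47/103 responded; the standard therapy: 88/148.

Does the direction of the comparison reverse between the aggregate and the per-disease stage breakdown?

Stage II: Drug A 22/43 = 51.2%, the standard therapy 55/86 = 64.0% → the standard therapy
Stage IV: Drug A 2/9 = 22.2%, the standard therapy 78/239 = 32.6% → the standard therapy
Stage I: Drug A 206/328 = 62.8%, the standard therapy 10/15 = 66.7% → the standard therapy
Stage III: Drug A 47/103 = 45.6%, the standard therapy 88/148 = 59.5% → the standard therapy
Overall: Drug A 277/483 = 57.3%, the standard therapy 231/488 = 47.3% → Drug A
The standard therapy wins each disease group but Drug A wins overall — the comparison reverses. The standard therapy's patients skew toward stage IV, which has a lower base rate.

Yes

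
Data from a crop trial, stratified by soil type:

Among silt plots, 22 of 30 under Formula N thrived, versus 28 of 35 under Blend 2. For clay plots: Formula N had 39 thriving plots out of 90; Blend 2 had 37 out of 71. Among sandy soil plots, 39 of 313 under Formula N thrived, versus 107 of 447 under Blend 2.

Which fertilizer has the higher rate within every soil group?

Blend 2

Silt: Formula N 22/30 = 73.3%, Blend 2 28/35 = 80.0% → Blend 2
Clay: Formula N 39/90 = 43.3%, Blend 2 37/71 = 52.1% → Blend 2
Sandy soil: Formula N 39/313 = 12.5%, Blend 2 107/447 = 23.9% → Blend 2
Blend 2 has the higher rate in all 3 groups.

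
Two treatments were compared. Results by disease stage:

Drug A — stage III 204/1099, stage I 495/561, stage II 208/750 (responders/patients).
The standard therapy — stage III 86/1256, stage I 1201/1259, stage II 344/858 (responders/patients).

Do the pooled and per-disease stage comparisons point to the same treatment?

No

Stage III: Drug A 204/1099 = 18.6%, the standard therapy 86/1256 = 6.8% → Drug A
Stage I: Drug A 495/561 = 88.2%, the standard therapy 1201/1259 = 95.4% → the standard therapy
Stage II: Drug A 208/750 = 27.7%, the standard therapy 344/858 = 40.1% → the standard therapy
Overall: Drug A 907/2410 = 37.6%, the standard therapy 1631/3373 = 48.4% → the standard therapy
Neither sweeps: Drug A wins 1 of 3 groups, the standard therapy wins 2. The standard therapy wins overall but not every group — no Simpson reversal.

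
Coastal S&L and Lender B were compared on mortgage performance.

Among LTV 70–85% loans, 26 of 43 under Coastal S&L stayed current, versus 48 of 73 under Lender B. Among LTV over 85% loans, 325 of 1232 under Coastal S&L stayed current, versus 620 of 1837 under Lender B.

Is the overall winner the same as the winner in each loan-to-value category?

LTV 70–85%: Coastal S&L 26/43 = 60.5%, Lender B 48/73 = 65.8% → Lender B
LTV over 85%: Coastal S&L 325/1232 = 26.4%, Lender B 620/1837 = 33.8% → Lender B
Overall: Coastal S&L 351/1275 = 27.5%, Lender B 668/1910 = 35.0% → Lender B
Lender B wins overall and in every loan-to-value group — no reversal.

Yes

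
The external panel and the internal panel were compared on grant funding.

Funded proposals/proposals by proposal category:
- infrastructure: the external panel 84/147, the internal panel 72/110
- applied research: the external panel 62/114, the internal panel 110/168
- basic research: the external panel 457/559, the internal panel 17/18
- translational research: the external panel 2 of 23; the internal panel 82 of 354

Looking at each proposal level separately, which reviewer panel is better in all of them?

the internal panel

Infrastructure: the external panel 84/147 = 57.1%, the internal panel 72/110 = 65.5% → the internal panel
Applied research: the external panel 62/114 = 54.4%, the internal panel 110/168 = 65.5% → the internal panel
Basic research: the external panel 457/559 = 81.8%, the internal panel 17/18 = 94.4% → the internal panel
Translational research: the external panel 2/23 = 8.7%, the internal panel 82/354 = 23.2% → the internal panel
The internal panel has the higher rate in all 4 groups.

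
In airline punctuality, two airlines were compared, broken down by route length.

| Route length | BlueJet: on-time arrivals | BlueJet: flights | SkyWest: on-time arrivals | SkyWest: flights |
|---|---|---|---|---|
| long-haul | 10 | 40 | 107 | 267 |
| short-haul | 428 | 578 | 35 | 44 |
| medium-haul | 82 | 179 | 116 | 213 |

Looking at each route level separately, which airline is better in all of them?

Long-haul: BlueJet 10/40 = 25.0%, SkyWest 107/267 = 40.1% → SkyWest
Short-haul: BlueJet 428/578 = 74.0%, SkyWest 35/44 = 79.5% → SkyWest
Medium-haul: BlueJet 82/179 = 45.8%, SkyWest 116/213 = 54.5% → SkyWest
SkyWest has the higher rate in all 3 groups.

SkyWest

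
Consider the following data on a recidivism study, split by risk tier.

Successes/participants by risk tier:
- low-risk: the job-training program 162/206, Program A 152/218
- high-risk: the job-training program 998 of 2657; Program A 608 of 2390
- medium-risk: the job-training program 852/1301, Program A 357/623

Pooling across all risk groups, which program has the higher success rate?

Low-risk: the job-training program 162/206 = 78.6%, Program A 152/218 = 69.7% → the job-training program
High-risk: the job-training program 998/2657 = 37.6%, Program A 608/2390 = 25.4% → the job-training program
Medium-risk: the job-training program 852/1301 = 65.5%, Program A 357/623 = 57.3% → the job-training program
Overall: the job-training program 2012/4164 = 48.3%, Program A 1117/3231 = 34.6% → the job-training program

the job-training program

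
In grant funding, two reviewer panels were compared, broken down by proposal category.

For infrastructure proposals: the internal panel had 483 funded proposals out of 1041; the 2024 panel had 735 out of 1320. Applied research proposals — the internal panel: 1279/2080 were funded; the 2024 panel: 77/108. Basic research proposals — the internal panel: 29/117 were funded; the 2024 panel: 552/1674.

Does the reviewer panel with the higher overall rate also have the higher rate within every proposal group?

No

Infrastructure: the internal panel 483/1041 = 46.4%, the 2024 panel 735/1320 = 55.7% → the 2024 panel
Applied research: the internal panel 1279/2080 = 61.5%, the 2024 panel 77/108 = 71.3% → the 2024 panel
Basic research: the internal panel 29/117 = 24.8%, the 2024 panel 552/1674 = 33.0% → the 2024 panel
Overall: the internal panel 1791/3238 = 55.3%, the 2024 panel 1364/3102 = 44.0% → the internal panel
The 2024 panel wins each proposal group but the internal panel wins overall — the comparison reverses. The 2024 panel's proposals skew toward basic research, which has a lower base rate.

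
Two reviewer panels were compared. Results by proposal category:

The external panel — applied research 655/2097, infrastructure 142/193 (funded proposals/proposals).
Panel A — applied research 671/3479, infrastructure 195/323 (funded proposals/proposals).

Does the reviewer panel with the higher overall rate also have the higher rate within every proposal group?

Applied research: the external panel 655/2097 = 31.2%, Panel A 671/3479 = 19.3% → the external panel
Infrastructure: the external panel 142/193 = 73.6%, Panel A 195/323 = 60.4% → the external panel
Overall: the external panel 797/2290 = 34.8%, Panel A 866/3802 = 22.8% → the external panel
The external panel wins overall and in every proposal group — no reversal.

Yes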